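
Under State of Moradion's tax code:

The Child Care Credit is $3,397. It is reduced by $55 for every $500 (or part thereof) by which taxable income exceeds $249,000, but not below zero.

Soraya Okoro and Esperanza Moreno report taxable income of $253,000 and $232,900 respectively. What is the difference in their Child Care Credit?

$440

Soraya ($253,000): Child Care Credit: income exceeds $249,000 by $4,000, which is 8 full-or-partial $500 increments; reduction = 8 × $55 = $440, leaving $2,957.
Esperanza ($232,900): Child Care Credit: $232,900 is at or below the $249,000 threshold, so the full $3,397 applies.
Difference: |$2,957 − $3,397| = $440.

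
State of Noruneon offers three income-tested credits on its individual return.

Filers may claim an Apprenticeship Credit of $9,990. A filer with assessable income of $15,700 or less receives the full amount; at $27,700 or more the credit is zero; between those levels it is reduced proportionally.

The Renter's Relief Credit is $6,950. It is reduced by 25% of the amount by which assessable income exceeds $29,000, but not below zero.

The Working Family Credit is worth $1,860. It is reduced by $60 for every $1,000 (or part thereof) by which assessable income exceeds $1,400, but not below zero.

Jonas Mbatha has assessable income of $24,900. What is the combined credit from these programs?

$9,701

Apprenticeship Credit: $24,900 is $9,200 into a $12,000 phase-out range, leaving 2,800/12,000 of the credit: $9,990 × 2,800/12,000 = $2,331.
Renter's Relief Credit: $24,900 is at or below the $29,000 threshold, so the full $6,950 applies.
Working Family Credit: income exceeds $1,400 by $23,500, which is 24 full-or-partial $1,000 increments; reduction = 24 × $60 = $1,440, leaving $420.
Total: $2,331 + $6,950 + $420 = $9,701.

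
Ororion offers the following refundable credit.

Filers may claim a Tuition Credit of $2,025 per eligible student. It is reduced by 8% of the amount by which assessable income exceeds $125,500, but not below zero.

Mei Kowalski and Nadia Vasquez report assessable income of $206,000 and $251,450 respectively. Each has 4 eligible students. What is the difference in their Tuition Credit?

$1,660

Mei ($206,000): Tuition Credit: base = 4 × $2,025 = $8,100. 8% of the $80,500 excess over $125,500 is $6,440; credit = $8,100 − $6,440 = $1,660.
Nadia ($251,450): Tuition Credit: base = 4 × $2,025 = $8,100. 8% of the $125,950 excess over $125,500 is $10,076 ≥ base, so the credit is $0.
Difference: |$1,660 − $0| = $1,660.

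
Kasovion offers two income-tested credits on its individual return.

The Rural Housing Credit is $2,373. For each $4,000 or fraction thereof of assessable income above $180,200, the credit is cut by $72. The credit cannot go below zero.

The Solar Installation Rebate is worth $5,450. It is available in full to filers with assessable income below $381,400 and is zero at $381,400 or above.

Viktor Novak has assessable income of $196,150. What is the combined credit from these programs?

Rural Housing Credit: income exceeds $180,200 by $15,950, which is 4 full-or-partial $4,000 increments; reduction = 4 × $72 = $288, leaving $2,085.
Solar Installation Rebate: $196,150 is below the $381,400 cutoff, so the full $5,450 applies.
Total: $2,085 + $5,450 = $7,535.

$7,535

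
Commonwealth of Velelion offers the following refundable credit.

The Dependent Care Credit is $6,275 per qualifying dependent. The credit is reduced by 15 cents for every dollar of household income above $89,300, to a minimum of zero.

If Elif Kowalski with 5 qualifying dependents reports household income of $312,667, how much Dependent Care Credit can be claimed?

Dependent Care Credit: base = 5 × $6,275 = $31,375. 15% of the $223,367 excess over $89,300 is $33,505.05 ≥ base, so the credit is $0.

$0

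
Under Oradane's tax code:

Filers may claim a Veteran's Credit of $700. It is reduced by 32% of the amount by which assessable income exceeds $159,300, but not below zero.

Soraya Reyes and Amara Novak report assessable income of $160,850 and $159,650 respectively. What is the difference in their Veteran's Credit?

Soraya ($160,850): Veteran's Credit: 32% of the $1,550 excess over $159,300 is $496; credit = $700 − $496 = $204.
Amara ($159,650): Veteran's Credit: 32% of the $350 excess over $159,300 is $112; credit = $700 − $112 = $588.
Difference: |$204 − $588| = $384.

$384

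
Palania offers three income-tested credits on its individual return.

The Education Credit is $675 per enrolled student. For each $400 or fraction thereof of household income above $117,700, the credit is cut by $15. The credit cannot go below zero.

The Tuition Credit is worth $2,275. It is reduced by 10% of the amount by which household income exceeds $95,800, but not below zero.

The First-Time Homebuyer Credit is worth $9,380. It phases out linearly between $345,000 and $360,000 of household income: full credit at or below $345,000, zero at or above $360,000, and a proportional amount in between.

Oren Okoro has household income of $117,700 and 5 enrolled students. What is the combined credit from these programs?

Education Credit: base = 5 × $675 = $3,375. $117,700 is at or below the $117,700 threshold, so the full $3,375 applies.
Tuition Credit: 10% of the $21,900 excess over $95,800 is $2,190; credit = $2,275 − $2,190 = $85.
First-Time Homebuyer Credit: $117,700 is at or below the $345,000 threshold, so the full $9,380 applies.
Total: $3,375 + $85 + $9,380 = $12,840.

$12,840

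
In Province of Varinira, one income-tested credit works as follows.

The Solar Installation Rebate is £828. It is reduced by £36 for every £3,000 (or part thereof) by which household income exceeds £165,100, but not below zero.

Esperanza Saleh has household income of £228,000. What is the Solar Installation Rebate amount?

£72

Solar Installation Rebate: income exceeds £165,100 by £62,900, which is 21 full-or-partial £3,000 increments; reduction = 21 × £36 = £756, leaving £72.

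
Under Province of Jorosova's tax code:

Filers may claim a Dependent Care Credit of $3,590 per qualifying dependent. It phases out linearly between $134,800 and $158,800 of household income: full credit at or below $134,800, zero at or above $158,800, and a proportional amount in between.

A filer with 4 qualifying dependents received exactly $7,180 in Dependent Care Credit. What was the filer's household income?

$146,800

Full credit = 4 × $3,590 = $14,360.
$7,180 is 7,180/14,360 of the full $14,360, so 7,180/14,360 of the $24,000 range has been used: income = $134,800 + $24,000 × 7,180/14,360 = $146,800.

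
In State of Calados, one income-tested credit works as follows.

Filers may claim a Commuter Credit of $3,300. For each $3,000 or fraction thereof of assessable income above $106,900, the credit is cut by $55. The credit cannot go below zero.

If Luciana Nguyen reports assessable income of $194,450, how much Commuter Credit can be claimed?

$1,650

Commuter Credit: income exceeds $106,900 by $87,550, which is 30 full-or-partial $3,000 increments; reduction = 30 × $55 = $1,650, leaving $1,650.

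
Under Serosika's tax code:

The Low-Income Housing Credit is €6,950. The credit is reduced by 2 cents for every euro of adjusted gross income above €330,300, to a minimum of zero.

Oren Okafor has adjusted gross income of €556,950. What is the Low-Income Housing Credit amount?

Low-Income Housing Credit: 2% of the €226,650 excess over €330,300 is €4,533; credit = €6,950 − €4,533 = €2,417.

€2,417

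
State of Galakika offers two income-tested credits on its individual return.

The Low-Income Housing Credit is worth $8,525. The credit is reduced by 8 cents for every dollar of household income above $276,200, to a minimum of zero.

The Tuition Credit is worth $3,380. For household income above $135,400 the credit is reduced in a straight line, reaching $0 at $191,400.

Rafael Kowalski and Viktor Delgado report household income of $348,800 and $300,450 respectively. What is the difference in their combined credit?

Rafael ($348,800): Low-Income Housing Credit: 8% of the $72,600 excess over $276,200 is $5,808; credit = $8,525 − $5,808 = $2,717. Tuition Credit: $348,800 is at or above $191,400, so the credit is $0. total $2,717 + $0 = $2,717
Viktor ($300,450): Low-Income Housing Credit: 8% of the $24,250 excess over $276,200 is $1,940; credit = $8,525 − $1,940 = $6,585. Tuition Credit: $300,450 is at or above $191,400, so the credit is $0. total $6,585 + $0 = $6,585
Difference: |$2,717 − $6,585| = $3,868.

$3,868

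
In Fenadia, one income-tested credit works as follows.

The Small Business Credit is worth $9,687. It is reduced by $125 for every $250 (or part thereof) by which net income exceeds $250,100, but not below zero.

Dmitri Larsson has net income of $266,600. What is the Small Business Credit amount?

Small Business Credit: income exceeds $250,100 by $16,500, which is 66 full-or-partial $250 increments; reduction = 66 × $125 = $8,250, leaving $1,437.

$1,437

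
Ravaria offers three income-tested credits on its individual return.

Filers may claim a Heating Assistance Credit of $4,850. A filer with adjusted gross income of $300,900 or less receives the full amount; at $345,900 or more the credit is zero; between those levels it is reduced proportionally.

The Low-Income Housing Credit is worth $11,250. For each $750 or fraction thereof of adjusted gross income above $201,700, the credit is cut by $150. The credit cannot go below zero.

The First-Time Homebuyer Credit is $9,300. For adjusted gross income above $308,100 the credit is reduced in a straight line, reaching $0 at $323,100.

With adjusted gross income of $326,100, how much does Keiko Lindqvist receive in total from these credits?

$2,134

Heating Assistance Credit: $326,100 is $25,200 into a $45,000 phase-out range, leaving 19,800/45,000 of the credit: $4,850 × 19,800/45,000 = $2,134.
Low-Income Housing Credit: income exceeds $201,700 by $124,400 → 166 increments × $150 = $24,900 ≥ base, so the credit is $0.
First-Time Homebuyer Credit: $326,100 is at or above $323,100, so the credit is $0.
Total: $2,134 + $0 + $0 = $2,134.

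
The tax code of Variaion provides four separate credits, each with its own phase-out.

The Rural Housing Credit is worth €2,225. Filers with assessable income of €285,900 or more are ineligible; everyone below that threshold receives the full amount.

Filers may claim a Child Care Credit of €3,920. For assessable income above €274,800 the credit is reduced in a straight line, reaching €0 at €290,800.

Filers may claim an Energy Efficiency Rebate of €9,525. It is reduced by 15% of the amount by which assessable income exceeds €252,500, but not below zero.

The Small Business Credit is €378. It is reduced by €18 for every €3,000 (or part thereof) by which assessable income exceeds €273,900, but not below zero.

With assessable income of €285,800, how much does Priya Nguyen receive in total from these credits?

Rural Housing Credit: €285,800 is below the €285,900 cutoff, so the full €2,225 applies.
Child Care Credit: €285,800 is €11,000 into a €16,000 phase-out range, leaving 5,000/16,000 of the credit: €3,920 × 5,000/16,000 = €1,225.
Energy Efficiency Rebate: 15% of the €33,300 excess over €252,500 is €4,995; credit = €9,525 − €4,995 = €4,530.
Small Business Credit: income exceeds €273,900 by €11,900, which is 4 full-or-partial €3,000 increments; reduction = 4 × €18 = €72, leaving €306.
Total: €2,225 + €1,225 + €4,530 + €306 = €8,286.

€8,286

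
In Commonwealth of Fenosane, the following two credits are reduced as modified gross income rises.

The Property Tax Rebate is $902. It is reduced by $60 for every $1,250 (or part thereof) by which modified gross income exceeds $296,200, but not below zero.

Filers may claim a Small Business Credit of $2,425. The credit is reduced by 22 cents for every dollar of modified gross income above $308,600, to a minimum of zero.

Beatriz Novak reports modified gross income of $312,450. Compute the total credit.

Property Tax Rebate: income exceeds $296,200 by $16,250, which is 13 full-or-partial $1,250 increments; reduction = 13 × $60 = $780, leaving $122.
Small Business Credit: 22% of the $3,850 excess over $308,600 is $847; credit = $2,425 − $847 = $1,578.
Total: $122 + $1,578 = $1,700.

$1,700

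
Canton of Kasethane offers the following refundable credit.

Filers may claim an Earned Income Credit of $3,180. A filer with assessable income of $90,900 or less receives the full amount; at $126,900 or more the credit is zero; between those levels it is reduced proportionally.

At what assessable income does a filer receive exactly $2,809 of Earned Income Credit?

$95,100

$2,809 is 2,809/3,180 of the full $3,180, so 371/3,180 of the $36,000 range has been used: income = $90,900 + $36,000 × 371/3,180 = $95,100.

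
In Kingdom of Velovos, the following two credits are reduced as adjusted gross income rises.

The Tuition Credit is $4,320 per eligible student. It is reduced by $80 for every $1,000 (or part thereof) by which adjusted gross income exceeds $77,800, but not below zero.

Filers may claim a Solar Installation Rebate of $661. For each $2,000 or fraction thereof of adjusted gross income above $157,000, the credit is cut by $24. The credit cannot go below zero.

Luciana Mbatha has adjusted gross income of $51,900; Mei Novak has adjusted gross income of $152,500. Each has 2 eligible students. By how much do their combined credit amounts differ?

$6,000

Luciana ($51,900): Tuition Credit: base = 2 × $4,320 = $8,640. $51,900 is at or below the $77,800 threshold, so the full $8,640 applies. Solar Installation Rebate: $51,900 is at or below the $157,000 threshold, so the full $661 applies. total $8,640 + $661 = $9,301
Mei ($152,500): Tuition Credit: base = 2 × $4,320 = $8,640. income exceeds $77,800 by $74,700, which is 75 full-or-partial $1,000 increments; reduction = 75 × $80 = $6,000, leaving $2,640. Solar Installation Rebate: $152,500 is at or below the $157,000 threshold, so the full $661 applies. total $2,640 + $661 = $3,301
Difference: |$9,301 − $3,301| = $6,000.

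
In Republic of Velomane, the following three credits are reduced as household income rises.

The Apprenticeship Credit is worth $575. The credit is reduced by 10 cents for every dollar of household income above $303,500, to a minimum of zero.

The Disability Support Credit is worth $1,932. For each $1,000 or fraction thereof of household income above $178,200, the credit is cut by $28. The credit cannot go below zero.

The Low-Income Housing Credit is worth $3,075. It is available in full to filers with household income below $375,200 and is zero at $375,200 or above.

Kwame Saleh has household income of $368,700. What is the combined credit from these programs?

Apprenticeship Credit: 10% of the $65,200 excess over $303,500 is $6,520 ≥ base, so the credit is $0.
Disability Support Credit: income exceeds $178,200 by $190,500 → 191 increments × $28 = $5,348 ≥ base, so the credit is $0.
Low-Income Housing Credit: $368,700 is below the $375,200 cutoff, so the full $3,075 applies.
Total: $0 + $0 + $3,075 = $3,075.

$3,075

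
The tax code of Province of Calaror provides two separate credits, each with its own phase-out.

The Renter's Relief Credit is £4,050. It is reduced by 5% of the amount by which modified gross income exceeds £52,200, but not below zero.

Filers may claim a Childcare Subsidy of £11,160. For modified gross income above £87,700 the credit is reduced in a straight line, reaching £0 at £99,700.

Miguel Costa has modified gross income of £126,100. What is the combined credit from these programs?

Renter's Relief Credit: 5% of the £73,900 excess over £52,200 is £3,695; credit = £4,050 − £3,695 = £355.
Childcare Subsidy: £126,100 is at or above £99,700, so the credit is £0.
Total: £355 + £0 = £355.

£355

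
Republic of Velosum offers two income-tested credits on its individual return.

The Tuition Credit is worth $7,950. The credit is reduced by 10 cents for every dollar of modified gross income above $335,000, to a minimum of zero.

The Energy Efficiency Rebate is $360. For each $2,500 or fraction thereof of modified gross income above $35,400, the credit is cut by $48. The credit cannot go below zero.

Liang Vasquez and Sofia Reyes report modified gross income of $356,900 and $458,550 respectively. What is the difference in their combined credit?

Liang ($356,900): Tuition Credit: 10% of the $21,900 excess over $335,000 is $2,190; credit = $7,950 − $2,190 = $5,760. Energy Efficiency Rebate: income exceeds $35,400 by $321,500 → 129 increments × $48 = $6,192 ≥ base, so the credit is $0. total $5,760 + $0 = $5,760
Sofia ($458,550): Tuition Credit: 10% of the $123,550 excess over $335,000 is $12,355 ≥ base, so the credit is $0. Energy Efficiency Rebate: income exceeds $35,400 by $423,150 → 170 increments × $48 = $8,160 ≥ base, so the credit is $0. total $0 + $0 = $0
Difference: |$5,760 − $0| = $5,760.

$5,760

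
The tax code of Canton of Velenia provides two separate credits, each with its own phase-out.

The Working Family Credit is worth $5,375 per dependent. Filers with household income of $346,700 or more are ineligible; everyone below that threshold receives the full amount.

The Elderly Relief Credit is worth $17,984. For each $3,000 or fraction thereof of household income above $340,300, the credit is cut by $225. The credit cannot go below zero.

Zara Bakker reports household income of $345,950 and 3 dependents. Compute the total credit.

$33,659

Working Family Credit: base = 3 × $5,375 = $16,125. $345,950 is below the $346,700 cutoff, so the full $16,125 applies.
Elderly Relief Credit: income exceeds $340,300 by $5,650, which is 2 full-or-partial $3,000 increments; reduction = 2 × $225 = $450, leaving $17,534.
Total: $16,125 + $17,534 = $33,659.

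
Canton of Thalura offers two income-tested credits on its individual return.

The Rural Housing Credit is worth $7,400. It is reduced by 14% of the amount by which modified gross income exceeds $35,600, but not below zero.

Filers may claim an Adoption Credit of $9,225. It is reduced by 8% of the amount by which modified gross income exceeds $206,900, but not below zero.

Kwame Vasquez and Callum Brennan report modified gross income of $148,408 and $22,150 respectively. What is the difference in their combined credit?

$7,400

Kwame ($148,408): Rural Housing Credit: 14% of the $112,808 excess over $35,600 is $15,793.12 ≥ base, so the credit is $0. Adoption Credit: $148,408 is at or below the $206,900 threshold, so the full $9,225 applies. total $0 + $9,225 = $9,225
Callum ($22,150): Rural Housing Credit: $22,150 is at or below the $35,600 threshold, so the full $7,400 applies. Adoption Credit: $22,150 is at or below the $206,900 threshold, so the full $9,225 applies. total $7,400 + $9,225 = $16,625
Difference: |$9,225 − $16,625| = $7,400.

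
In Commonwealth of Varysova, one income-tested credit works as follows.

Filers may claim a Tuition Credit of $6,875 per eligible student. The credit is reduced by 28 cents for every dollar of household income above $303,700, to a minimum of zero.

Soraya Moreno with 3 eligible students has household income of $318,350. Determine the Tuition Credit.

Tuition Credit: base = 3 × $6,875 = $20,625. 28% of the $14,650 excess over $303,700 is $4,102; credit = $20,625 − $4,102 = $16,523.

$16,523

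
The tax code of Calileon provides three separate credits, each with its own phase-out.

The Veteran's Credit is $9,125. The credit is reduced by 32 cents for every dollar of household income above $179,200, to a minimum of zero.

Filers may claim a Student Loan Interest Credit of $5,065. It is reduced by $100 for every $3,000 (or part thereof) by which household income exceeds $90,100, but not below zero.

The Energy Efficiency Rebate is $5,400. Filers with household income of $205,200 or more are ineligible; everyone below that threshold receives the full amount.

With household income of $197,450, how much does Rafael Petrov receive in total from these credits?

$10,150

Veteran's Credit: 32% of the $18,250 excess over $179,200 is $5,840; credit = $9,125 − $5,840 = $3,285.
Student Loan Interest Credit: income exceeds $90,100 by $107,350, which is 36 full-or-partial $3,000 increments; reduction = 36 × $100 = $3,600, leaving $1,465.
Energy Efficiency Rebate: $197,450 is below the $205,200 cutoff, so the full $5,400 applies.
Total: $3,285 + $1,465 + $5,400 = $10,150.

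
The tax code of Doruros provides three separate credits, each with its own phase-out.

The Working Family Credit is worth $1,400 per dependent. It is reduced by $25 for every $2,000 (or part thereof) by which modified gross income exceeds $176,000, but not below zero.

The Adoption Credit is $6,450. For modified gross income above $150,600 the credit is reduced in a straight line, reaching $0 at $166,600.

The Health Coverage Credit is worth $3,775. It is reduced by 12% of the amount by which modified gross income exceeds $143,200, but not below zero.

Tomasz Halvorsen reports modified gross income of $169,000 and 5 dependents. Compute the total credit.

$7,679

Working Family Credit: base = 5 × $1,400 = $7,000. $169,000 is at or below the $176,000 threshold, so the full $7,000 applies.
Adoption Credit: $169,000 is at or above $166,600, so the credit is $0.
Health Coverage Credit: 12% of the $25,800 excess over $143,200 is $3,096; credit = $3,775 − $3,096 = $679.
Total: $7,000 + $0 + $679 = $7,679.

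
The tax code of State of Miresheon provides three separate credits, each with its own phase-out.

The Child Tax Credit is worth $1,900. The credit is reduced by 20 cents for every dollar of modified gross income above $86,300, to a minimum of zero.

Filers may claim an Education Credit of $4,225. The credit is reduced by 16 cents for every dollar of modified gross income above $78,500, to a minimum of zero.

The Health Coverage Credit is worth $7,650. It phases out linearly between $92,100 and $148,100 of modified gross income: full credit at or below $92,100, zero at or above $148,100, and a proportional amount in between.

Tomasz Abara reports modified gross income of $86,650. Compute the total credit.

Child Tax Credit: 20% of the $350 excess over $86,300 is $70; credit = $1,900 − $70 = $1,830.
Education Credit: 16% of the $8,150 excess over $78,500 is $1,304; credit = $4,225 − $1,304 = $2,921.
Health Coverage Credit: $86,650 is at or below the $92,100 threshold, so the full $7,650 applies.
Total: $1,830 + $2,921 + $7,650 = $12,401.

$12,401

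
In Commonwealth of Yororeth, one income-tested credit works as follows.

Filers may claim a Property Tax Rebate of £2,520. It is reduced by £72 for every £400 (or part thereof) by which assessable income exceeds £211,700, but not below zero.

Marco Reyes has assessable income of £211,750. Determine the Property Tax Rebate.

Property Tax Rebate: income exceeds £211,700 by £50, which is 1 full-or-partial £400 increment; reduction = 1 × £72 = £72, leaving £2,448.

£2,448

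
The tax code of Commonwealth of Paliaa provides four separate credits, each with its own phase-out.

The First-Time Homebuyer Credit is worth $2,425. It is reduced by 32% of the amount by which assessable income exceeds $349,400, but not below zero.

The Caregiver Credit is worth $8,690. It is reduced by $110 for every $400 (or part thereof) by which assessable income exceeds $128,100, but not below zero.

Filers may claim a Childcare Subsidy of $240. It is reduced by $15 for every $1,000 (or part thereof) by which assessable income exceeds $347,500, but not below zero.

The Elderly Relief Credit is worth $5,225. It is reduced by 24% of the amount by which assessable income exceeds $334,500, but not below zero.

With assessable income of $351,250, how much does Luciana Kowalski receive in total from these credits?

$3,218

First-Time Homebuyer Credit: 32% of the $1,850 excess over $349,400 is $592; credit = $2,425 − $592 = $1,833.
Caregiver Credit: income exceeds $128,100 by $223,150 → 558 increments × $110 = $61,380 ≥ base, so the credit is $0.
Childcare Subsidy: income exceeds $347,500 by $3,750, which is 4 full-or-partial $1,000 increments; reduction = 4 × $15 = $60, leaving $180.
Elderly Relief Credit: 24% of the $16,750 excess over $334,500 is $4,020; credit = $5,225 − $4,020 = $1,205.
Total: $1,833 + $0 + $180 + $1,205 = $3,218.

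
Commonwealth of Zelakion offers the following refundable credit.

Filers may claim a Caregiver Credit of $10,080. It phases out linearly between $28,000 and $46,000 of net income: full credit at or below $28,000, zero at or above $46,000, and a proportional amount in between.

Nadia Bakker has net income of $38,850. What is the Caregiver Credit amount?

Caregiver Credit: $38,850 is $10,850 into a $18,000 phase-out range, leaving 7,150/18,000 of the credit: $10,080 × 7,150/18,000 = $4,004.

$4,004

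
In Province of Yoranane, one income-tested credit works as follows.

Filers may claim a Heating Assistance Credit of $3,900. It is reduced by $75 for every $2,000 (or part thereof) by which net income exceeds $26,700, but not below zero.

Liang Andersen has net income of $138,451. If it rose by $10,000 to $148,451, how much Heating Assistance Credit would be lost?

At $138,451 — income exceeds $26,700 by $111,751 → 56 increments × $75 = $4,200 ≥ base, so the credit is $0.
At $148,451 — income exceeds $26,700 by $121,751 → 61 increments × $75 = $4,575 ≥ base, so the credit is $0.
Lost: $0 − $0 = $0.

$0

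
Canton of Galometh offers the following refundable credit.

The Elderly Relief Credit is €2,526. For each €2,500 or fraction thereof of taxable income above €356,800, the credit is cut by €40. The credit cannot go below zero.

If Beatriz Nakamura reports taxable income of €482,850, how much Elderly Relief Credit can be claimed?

€486

Elderly Relief Credit: income exceeds €356,800 by €126,050, which is 51 full-or-partial €2,500 increments; reduction = 51 × €40 = €2,040, leaving €486.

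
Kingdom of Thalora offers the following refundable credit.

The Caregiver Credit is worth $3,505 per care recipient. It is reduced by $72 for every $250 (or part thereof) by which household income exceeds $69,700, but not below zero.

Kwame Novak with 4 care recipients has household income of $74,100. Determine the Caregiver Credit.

$12,724

Caregiver Credit: base = 4 × $3,505 = $14,020. income exceeds $69,700 by $4,400, which is 18 full-or-partial $250 increments; reduction = 18 × $72 = $1,296, leaving $12,724.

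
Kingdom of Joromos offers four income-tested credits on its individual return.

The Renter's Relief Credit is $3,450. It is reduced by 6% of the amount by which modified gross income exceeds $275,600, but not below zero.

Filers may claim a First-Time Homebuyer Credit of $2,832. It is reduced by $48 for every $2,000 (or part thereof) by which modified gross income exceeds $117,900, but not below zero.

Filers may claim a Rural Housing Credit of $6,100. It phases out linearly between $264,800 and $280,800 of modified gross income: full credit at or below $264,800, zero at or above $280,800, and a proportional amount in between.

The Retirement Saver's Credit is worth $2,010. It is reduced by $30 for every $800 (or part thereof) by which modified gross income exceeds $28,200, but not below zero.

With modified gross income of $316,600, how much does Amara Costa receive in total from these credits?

$990

Renter's Relief Credit: 6% of the $41,000 excess over $275,600 is $2,460; credit = $3,450 − $2,460 = $990.
First-Time Homebuyer Credit: income exceeds $117,900 by $198,700 → 100 increments × $48 = $4,800 ≥ base, so the credit is $0.
Rural Housing Credit: $316,600 is at or above $280,800, so the credit is $0.
Retirement Saver's Credit: income exceeds $28,200 by $288,400 → 361 increments × $30 = $10,830 ≥ base, so the credit is $0.
Total: $990 + $0 + $0 + $0 = $990.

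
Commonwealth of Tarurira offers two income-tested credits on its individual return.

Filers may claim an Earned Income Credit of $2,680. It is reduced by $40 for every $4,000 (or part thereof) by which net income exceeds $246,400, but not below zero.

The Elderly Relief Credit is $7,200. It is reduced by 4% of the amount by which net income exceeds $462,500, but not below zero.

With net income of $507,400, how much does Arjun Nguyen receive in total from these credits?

Earned Income Credit: income exceeds $246,400 by $261,000, which is 66 full-or-partial $4,000 increments; reduction = 66 × $40 = $2,640, leaving $40.
Elderly Relief Credit: 4% of the $44,900 excess over $462,500 is $1,796; credit = $7,200 − $1,796 = $5,404.
Total: $40 + $5,404 = $5,444.

$5,444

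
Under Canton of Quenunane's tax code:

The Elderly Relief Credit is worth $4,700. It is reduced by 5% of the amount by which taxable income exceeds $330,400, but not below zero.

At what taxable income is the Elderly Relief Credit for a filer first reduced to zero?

The credit falls by 5% of each dollar above $330,400, so it reaches zero when the excess is $4,700 / 5% = $94,000: income = $330,400 + $94,000 = $424,400.

$424,400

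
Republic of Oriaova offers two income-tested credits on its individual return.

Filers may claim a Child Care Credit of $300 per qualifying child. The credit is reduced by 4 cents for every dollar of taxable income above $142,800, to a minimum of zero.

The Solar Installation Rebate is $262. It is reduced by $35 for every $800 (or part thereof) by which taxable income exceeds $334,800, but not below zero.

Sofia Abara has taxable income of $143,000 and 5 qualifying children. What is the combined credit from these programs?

$1,754

Child Care Credit: base = 5 × $300 = $1,500. 4% of the $200 excess over $142,800 is $8; credit = $1,500 − $8 = $1,492.
Solar Installation Rebate: $143,000 is at or below the $334,800 threshold, so the full $262 applies.
Total: $1,492 + $262 = $1,754.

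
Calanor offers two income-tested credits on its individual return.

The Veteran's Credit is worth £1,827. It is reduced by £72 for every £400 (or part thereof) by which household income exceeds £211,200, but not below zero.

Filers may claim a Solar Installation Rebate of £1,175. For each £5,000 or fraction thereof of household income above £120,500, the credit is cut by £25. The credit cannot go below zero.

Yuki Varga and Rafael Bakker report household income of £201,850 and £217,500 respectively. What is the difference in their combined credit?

Yuki (£201,850): Veteran's Credit: £201,850 is at or below the £211,200 threshold, so the full £1,827 applies. Solar Installation Rebate: income exceeds £120,500 by £81,350, which is 17 full-or-partial £5,000 increments; reduction = 17 × £25 = £425, leaving £750. total £1,827 + £750 = £2,577
Rafael (£217,500): Veteran's Credit: income exceeds £211,200 by £6,300, which is 16 full-or-partial £400 increments; reduction = 16 × £72 = £1,152, leaving £675. Solar Installation Rebate: income exceeds £120,500 by £97,000, which is 20 full-or-partial £5,000 increments; reduction = 20 × £25 = £500, leaving £675. total £675 + £675 = £1,350
Difference: |£2,577 − £1,350| = £1,227.

£1,227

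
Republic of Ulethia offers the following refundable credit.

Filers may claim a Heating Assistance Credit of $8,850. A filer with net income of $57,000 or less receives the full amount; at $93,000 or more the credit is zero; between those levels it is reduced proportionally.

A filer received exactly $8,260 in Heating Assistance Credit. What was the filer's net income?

$59,400

$8,260 is 8,260/8,850 of the full $8,850, so 590/8,850 of the $36,000 range has been used: income = $57,000 + $36,000 × 590/8,850 = $59,400.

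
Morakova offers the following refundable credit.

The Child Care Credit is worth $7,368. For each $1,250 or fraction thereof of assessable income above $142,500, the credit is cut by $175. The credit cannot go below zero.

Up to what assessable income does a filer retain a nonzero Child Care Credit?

After 42 increments the reduction is 42 × $175 = $7,350, leaving $18; one more increment wipes it out. Increment 42 ends at excess 42 × $1,250 = $52,500, so the highest qualifying income is $142,500 + $52,500 = $195,000.

$195,000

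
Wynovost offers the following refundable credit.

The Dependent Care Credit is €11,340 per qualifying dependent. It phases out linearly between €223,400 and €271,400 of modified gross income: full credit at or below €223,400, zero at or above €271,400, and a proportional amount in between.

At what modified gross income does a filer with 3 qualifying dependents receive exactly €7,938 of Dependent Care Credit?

Full credit = 3 × €11,340 = €34,020.
€7,938 is 7,938/34,020 of the full €34,020, so 26,082/34,020 of the €48,000 range has been used: income = €223,400 + €48,000 × 26,082/34,020 = €260,200.

€260,200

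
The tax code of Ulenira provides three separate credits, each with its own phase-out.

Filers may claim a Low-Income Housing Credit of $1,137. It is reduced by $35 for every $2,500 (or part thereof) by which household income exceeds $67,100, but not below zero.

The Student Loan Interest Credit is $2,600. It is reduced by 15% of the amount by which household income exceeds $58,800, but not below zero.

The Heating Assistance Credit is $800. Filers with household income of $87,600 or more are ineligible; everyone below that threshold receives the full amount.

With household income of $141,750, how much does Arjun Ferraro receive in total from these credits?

Low-Income Housing Credit: income exceeds $67,100 by $74,650, which is 30 full-or-partial $2,500 increments; reduction = 30 × $35 = $1,050, leaving $87.
Student Loan Interest Credit: 15% of the $82,950 excess over $58,800 is $12,442.50 ≥ base, so the credit is $0.
Heating Assistance Credit: $141,750 meets or exceeds the $87,600 cutoff, so the credit is $0.
Total: $87 + $0 + $0 = $87.

$87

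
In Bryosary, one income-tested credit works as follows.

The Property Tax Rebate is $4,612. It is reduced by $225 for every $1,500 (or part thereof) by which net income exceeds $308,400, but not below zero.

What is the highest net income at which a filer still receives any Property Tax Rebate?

After 20 increments the reduction is 20 × $225 = $4,500, leaving $112; one more increment wipes it out. Increment 20 ends at excess 20 × $1,500 = $30,000, so the highest qualifying income is $308,400 + $30,000 = $338,400.

$338,400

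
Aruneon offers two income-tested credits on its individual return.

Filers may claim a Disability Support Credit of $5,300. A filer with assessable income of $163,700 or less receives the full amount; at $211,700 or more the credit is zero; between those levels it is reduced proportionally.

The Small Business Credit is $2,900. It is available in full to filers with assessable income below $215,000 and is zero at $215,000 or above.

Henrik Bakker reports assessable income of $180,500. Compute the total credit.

Disability Support Credit: $180,500 is $16,800 into a $48,000 phase-out range, leaving 31,200/48,000 of the credit: $5,300 × 31,200/48,000 = $3,445.
Small Business Credit: $180,500 is below the $215,000 cutoff, so the full $2,900 applies.
Total: $3,445 + $2,900 = $6,345.

$6,345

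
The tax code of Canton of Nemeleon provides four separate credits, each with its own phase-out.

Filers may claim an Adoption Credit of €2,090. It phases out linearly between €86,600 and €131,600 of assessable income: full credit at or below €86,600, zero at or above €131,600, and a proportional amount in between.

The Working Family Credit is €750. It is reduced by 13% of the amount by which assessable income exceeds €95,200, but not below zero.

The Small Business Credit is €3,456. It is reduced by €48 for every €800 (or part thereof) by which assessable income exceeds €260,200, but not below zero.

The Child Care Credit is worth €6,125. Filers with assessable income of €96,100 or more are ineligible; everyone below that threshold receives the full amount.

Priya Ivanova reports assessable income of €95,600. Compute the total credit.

Adoption Credit: €95,600 is €9,000 into a €45,000 phase-out range, leaving 36,000/45,000 of the credit: €2,090 × 36,000/45,000 = €1,672.
Working Family Credit: 13% of the €400 excess over €95,200 is €52; credit = €750 − €52 = €698.
Small Business Credit: €95,600 is at or below the €260,200 threshold, so the full €3,456 applies.
Child Care Credit: €95,600 is below the €96,100 cutoff, so the full €6,125 applies.
Total: €1,672 + €698 + €3,456 + €6,125 = €11,951.

€11,951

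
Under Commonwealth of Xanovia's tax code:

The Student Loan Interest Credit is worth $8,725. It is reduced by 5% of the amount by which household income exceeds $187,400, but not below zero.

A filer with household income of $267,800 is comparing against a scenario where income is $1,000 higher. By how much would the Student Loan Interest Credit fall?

At $267,800 — 5% of the $80,400 excess over $187,400 is $4,020; credit = $8,725 − $4,020 = $4,705.
At $268,800 — 5% of the $81,400 excess over $187,400 is $4,070; credit = $8,725 − $4,070 = $4,655.
Lost: $4,705 − $4,655 = $50.

$50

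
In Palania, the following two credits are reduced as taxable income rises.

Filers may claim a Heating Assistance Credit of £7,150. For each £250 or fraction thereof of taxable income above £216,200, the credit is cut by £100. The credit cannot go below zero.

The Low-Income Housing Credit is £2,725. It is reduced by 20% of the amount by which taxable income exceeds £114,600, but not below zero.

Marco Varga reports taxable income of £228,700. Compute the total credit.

Heating Assistance Credit: income exceeds £216,200 by £12,500, which is 50 full-or-partial £250 increments; reduction = 50 × £100 = £5,000, leaving £2,150.
Low-Income Housing Credit: 20% of the £114,100 excess over £114,600 is £22,820 ≥ base, so the credit is £0.
Total: £2,150 + £0 = £2,150.

£2,150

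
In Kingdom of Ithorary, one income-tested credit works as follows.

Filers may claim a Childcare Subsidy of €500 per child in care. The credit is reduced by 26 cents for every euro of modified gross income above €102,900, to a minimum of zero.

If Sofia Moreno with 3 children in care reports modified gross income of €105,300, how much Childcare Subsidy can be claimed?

Childcare Subsidy: base = 3 × €500 = €1,500. 26% of the €2,400 excess over €102,900 is €624; credit = €1,500 − €624 = €876.

€876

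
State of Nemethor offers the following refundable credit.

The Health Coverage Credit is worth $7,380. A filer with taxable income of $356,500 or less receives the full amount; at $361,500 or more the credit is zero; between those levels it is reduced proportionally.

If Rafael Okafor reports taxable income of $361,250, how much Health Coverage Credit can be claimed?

$369

Health Coverage Credit: $361,250 is $4,750 into a $5,000 phase-out range, leaving 250/5,000 of the credit: $7,380 × 250/5,000 = $369.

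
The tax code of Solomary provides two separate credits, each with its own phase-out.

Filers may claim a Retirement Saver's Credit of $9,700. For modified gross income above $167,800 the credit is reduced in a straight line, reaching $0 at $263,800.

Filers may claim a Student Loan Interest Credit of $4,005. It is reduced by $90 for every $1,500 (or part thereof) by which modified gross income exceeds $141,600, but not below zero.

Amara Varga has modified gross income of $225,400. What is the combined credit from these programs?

$3,880

Retirement Saver's Credit: $225,400 is $57,600 into a $96,000 phase-out range, leaving 38,400/96,000 of the credit: $9,700 × 38,400/96,000 = $3,880.
Student Loan Interest Credit: income exceeds $141,600 by $83,800 → 56 increments × $90 = $5,040 ≥ base, so the credit is $0.
Total: $3,880 + $0 = $3,880.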